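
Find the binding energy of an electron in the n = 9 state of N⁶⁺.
8.23061 eV

The ionization energy is the energy needed to remove the electron completely (n → ∞).

For a hydrogen-like ion with Z = 7, E_n = -13.6057 Z² / n² eV.

At n = 9: E_9 = -13.6057 × 7² / 9² = -8.23060864 eV
At n = ∞: E_∞ = 0 eV

Ionization energy = E_∞ - E_9 = 0 - (-8.23060864) = 8.23060864 eV
Ionization energy ≈ 8.23061 eV

This is also called the binding energy of the electron in state n = 9.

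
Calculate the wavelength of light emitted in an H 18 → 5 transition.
2468.64467 nm

First, find the transition energy using E_n = -13.6057 / n² eV:
E_18 = -13.6057 / 18² = -0.04199290123 eV
E_5 = -13.6057 / 5² = -0.54422800000 eV

Photon energy: |ΔE| = |E_5 - E_18| = 0.50223509877 eV

Convert to wavelength using E = hc/λ with hc = 1239.84 eV·nm:
λ = hc/E = 1239.84 eV·nm / 0.50223509877 eV
λ = 2468.64467 nm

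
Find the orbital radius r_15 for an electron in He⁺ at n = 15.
5.95324 nm (or 59.53244 Å)

The Bohr radius formula is:
r_n = n² a₀ / Z

where a₀ = 0.05291772 nm is the Bohr radius.

For He⁺ (Z = 2) at n = 15:
r_15 = 15² × 0.05291772 nm / 2
r_15 = 225 × 0.05291772 nm / 2
r_15 = 11.906487 nm / 2
r_15 = 5.95324 nm

The electron orbits at approximately 5.95324 nm from the nucleus.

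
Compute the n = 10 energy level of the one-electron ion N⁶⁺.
-6.667 eV

For hydrogen-like ions, the energy levels scale with Z²:
E_n = -13.6057 Z² / n² eV

For N⁶⁺ (Z = 7) at n = 10:
E_10 = -13.6057 × 7² / 10²
E_10 = -13.6057 × 49 / 100
E_10 = -666.6793 / 100
E_10 = -6.667 eV

The energy is 49 times more negative than hydrogen at the same n due to the stronger nuclear charge.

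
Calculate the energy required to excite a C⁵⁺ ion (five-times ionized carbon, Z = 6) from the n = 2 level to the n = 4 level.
91.838 eV

The energy levels of a hydrogen-like atom are E_n = -13.6057 Z² eV / n².

Energy at n = 2: E_2 = -13.6057 × 6² / 2² = -122.451300 eV
Energy at n = 4: E_4 = -13.6057 × 6² / 4² = -30.612825 eV

The excitation energy is the difference:
ΔE = E_4 - E_2
ΔE = -30.612825 - (-122.451300)
ΔE = 91.838 eV

Since this is positive, energy must be absorbed (photon absorption).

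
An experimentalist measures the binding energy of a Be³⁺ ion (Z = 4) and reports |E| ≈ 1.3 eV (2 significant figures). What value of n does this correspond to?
n = 13

The exact energy levels follow E_n = -13.6057 Z² / n² eV with Z = 4.

The measured value (-1.3 eV) is reported to only 2 significant figures, so we must test candidate n values and see which one matches to that precision.

Candidate energies:
  n = 11:  E = -13.6057 × 4² / 11² = -1.79910 eV
  n = 12:  E = -13.6057 × 4² / 12² = -1.51174 eV
  n = 13:  E = -13.6057 × 4² / 13² = -1.28811 eV  ← matches
  n = 14:  E = -13.6057 × 4² / 14² = -1.11067 eV
  n = 15:  E = -13.6057 × 4² / 15² = -0.96752 eV

Checking against the measurement of -1.3 eV (2 sig figs), only n = 13 agrees:
E_13 = -1.28811 eV, which rounds to -1.3 eV ✓

Therefore n = 13.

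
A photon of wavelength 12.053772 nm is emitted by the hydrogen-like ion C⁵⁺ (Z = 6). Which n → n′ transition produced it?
n = 5 → n = 2

First, find the photon energy from the wavelength (hc = 1239.84 eV·nm):
E = hc/λ = 1239.84 eV·nm / 12.053772 nm = 102.85909 eV

The energy levels of C⁵⁺ satisfy E_n = -13.6057 × 6² / n² eV, so an emission n_i → n_f releases
ΔE = 13.6057 × 6² × (1/n_f² − 1/n_i²) eV.

Setting ΔE equal to the photon energy:
1/n_f² − 1/n_i² = 102.85909 / (13.6057 × 6²) = 0.21000000

Since 1/n_i² must be positive, we need 1/n_f² > 0.21000000, i.e. n_f ≤ 2. For each allowed n_f, solve n_i = (1/n_f² − 0.21000000)^(−1/2) and check whether it is a whole number:
  n_f = 1: 1/n_i² = 1.00000000 − 0.21000000 = 0.79000000 → n_i = 1.125  (not an integer) ✗
  n_f = 2: 1/n_i² = 0.25000000 − 0.21000000 = 0.04000000 → n_i = 5.000  → integer, n_i = 5 ✓

Only n_f = 2 gives an integer upper level, n_i = 5.

The transition is from n = 5 to n = 2 (emission).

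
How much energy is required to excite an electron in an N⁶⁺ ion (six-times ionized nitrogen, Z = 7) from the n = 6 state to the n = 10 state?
11.85 eV

The energy levels of a hydrogen-like atom are E_n = -13.6057 Z² eV / n².

Energy at n = 6: E_6 = -13.6057 × 7² / 6² = -18.51887 eV
Energy at n = 10: E_10 = -13.6057 × 7² / 10² = -6.66679 eV

The excitation energy is the difference:
ΔE = E_10 - E_6
ΔE = -6.66679 - (-18.51887)
ΔE = 11.85 eV

Since this is positive, energy must be absorbed (photon absorption).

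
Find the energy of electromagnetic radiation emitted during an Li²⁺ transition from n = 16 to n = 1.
121.9730 eV

The energy levels are E_n = -13.6057 Z² eV / n².

Energy at n = 16: E_16 = -13.6057 × 3² / 16² = -0.4783254 eV
Energy at n = 1: E_1 = -13.6057 × 3² / 1² = -122.4513000 eV

For emission (electron falling to lower state), the photon energy is:
E_photon = E_16 - E_1 = |-0.4783254 - (-122.4513000)|
E_photon = 121.9730 eV

This energy is carried away by the emitted photon.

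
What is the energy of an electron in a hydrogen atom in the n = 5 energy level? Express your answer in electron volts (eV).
-0.54423 eV

The energy levels of a hydrogen-like atom are given by:
E_n = -13.6057 eV / n²

For n = 5:
E_5 = -13.6057 eV / 5²
E_5 = -13.6057 eV / 25
E_5 = -0.54423 eV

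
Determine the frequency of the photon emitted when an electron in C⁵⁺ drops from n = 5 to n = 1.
1.1370e+17 Hz

First, find the transition energy:
E_5 = -13.6057 × 6² / 5² = -19.59220800 eV
E_1 = -13.6057 × 6² / 1² = -489.80520000 eV
|ΔE| = |E_1 - E_5| = 470.21299200 eV

Convert to Joules: E = 470.21299200 eV × (1.602177 × 10⁻¹⁹ J/eV) = 7.533644e-17 J

Using E = hf:
f = E/h = 7.533644e-17 J / (6.62607 × 10⁻³⁴ J·s)
f = 1.1370e+17 Hz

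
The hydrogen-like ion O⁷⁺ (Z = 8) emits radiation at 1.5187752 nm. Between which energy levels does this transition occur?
n = 4 → n = 1

First, find the photon energy from the wavelength (hc = 1239.84 eV·nm):
E = hc/λ = 1239.84 eV·nm / 1.5187752 nm = 816.34201 eV

The energy levels of O⁷⁺ satisfy E_n = -13.6057 × 8² / n² eV, so an emission n_i → n_f releases
ΔE = 13.6057 × 8² × (1/n_f² − 1/n_i²) eV.

Setting ΔE equal to the photon energy:
1/n_f² − 1/n_i² = 816.34201 / (13.6057 × 8²) = 0.93750001

Since 1/n_i² must be positive, we need 1/n_f² > 0.93750001, i.e. n_f ≤ 1. For each allowed n_f, solve n_i = (1/n_f² − 0.93750001)^(−1/2) and check whether it is a whole number:
  n_f = 1: 1/n_i² = 1.00000000 − 0.93750001 = 0.06249999 → n_i = 4.000  → integer, n_i = 4 ✓

Only n_f = 1 gives an integer upper level, n_i = 4.

The transition is from n = 4 to n = 1 (emission).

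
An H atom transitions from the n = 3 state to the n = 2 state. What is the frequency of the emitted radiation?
4.57e+14 Hz

First, find the transition energy:
E_3 = -13.6057 / 3² = -1.51174 eV
E_2 = -13.6057 / 2² = -3.40143 eV
|ΔE| = |E_2 - E_3| = 1.88969 eV

Convert to Joules: E = 1.88969 eV × (1.602177 × 10⁻¹⁹ J/eV) = 3.0276e-19 J

Using E = hf:
f = E/h = 3.0276e-19 J / (6.62607 × 10⁻³⁴ J·s)
f = 4.57e+14 Hz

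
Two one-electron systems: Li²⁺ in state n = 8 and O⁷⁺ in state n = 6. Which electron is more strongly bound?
O⁷⁺ at n = 6 (E = -24.19 eV)

Using E_n = -13.6057 Z² / n² eV:

Li²⁺ (Z = 3) at n = 8:
E = -13.6057 × 3² / 8² = -13.6057 × 9 / 64 = -1.91330 eV

O⁷⁺ (Z = 8) at n = 6:
E = -13.6057 × 8² / 6² = -13.6057 × 64 / 36 = -24.18791 eV

Since -24.18791 eV < -1.91330 eV,
O⁷⁺ at n = 6 is more tightly bound (requires more energy to ionize).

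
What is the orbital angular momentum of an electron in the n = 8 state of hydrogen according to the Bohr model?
8.43657e-34 J·s (or 8ℏ)

In the Bohr model, angular momentum is quantized:
L = nℏ

where ℏ = h/(2π) = 1.0545718e-34 J·s

For n = 8:
L = 8 × 1.0545718e-34 J·s
L = 8.43657e-34 J·s

This can also be written as L = 8ℏ.
The angular momentum is an integer multiple of the reduced Planck constant.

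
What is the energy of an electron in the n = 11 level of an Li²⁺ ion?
-1.01199 eV

For hydrogen-like ions, the energy levels scale with Z²:
E_n = -13.6057 Z² / n² eV

For Li²⁺ (Z = 3) at n = 11:
E_11 = -13.6057 × 3² / 11²
E_11 = -13.6057 × 9 / 121
E_11 = -122.4513 / 121
E_11 = -1.01199 eV

The energy is 9 times more negative than hydrogen at the same n due to the stronger nuclear charge.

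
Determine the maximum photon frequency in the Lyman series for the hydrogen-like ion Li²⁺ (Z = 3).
2.96086e+16 Hz

The series limit corresponds to the transition from n = ∞ to n = 1.
This is the highest energy (shortest wavelength) transition in the Lyman series.

E_∞ = 0 eV
E_1 = -13.6057 × 3² / 1² = -122.4513000 eV

Energy at series limit:
ΔE = E_∞ - E_1 = 0 - (-122.4513000) = 122.4513000 eV
E = 122.4513000 eV × (1.602177 × 10⁻¹⁹ J/eV) = 1.9618866e-17 J
f = E/h = 1.9618866e-17 J / (6.62607 × 10⁻³⁴ J·s) = 2.96086e+16 Hz

This energy equals the ionization energy from the n = 1 state of Li²⁺.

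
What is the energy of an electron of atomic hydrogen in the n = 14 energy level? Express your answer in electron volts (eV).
-0.0694 eV

The energy levels of a hydrogen-like atom are given by:
E_n = -13.6057 eV / n²

For n = 14:
E_14 = -13.6057 eV / 14²
E_14 = -13.6057 eV / 196
E_14 = -0.0694 eV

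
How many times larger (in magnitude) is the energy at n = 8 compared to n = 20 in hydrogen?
6.25

Using E_n = -13.6057 Z² / n² eV with Z = 1:

E_8 = -13.6057 / 8² = -13.6057 / 64 = -0.21258906 eV
E_20 = -13.6057 / 20² = -13.6057 / 400 = -0.03401425 eV

The ratio is:
E_8/E_20 = (-0.21258906) / (-0.03401425)
E_8/E_20 = (-13.6057/64) / (-13.6057/400)
E_8/E_20 = 400/64
E_8/E_20 = 6.25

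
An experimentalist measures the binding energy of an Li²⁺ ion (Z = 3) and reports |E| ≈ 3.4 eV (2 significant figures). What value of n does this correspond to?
n = 6

The exact energy levels follow E_n = -13.6057 Z² / n² eV with Z = 3.

The measured value (-3.4 eV) is reported to only 2 significant figures, so we must test candidate n values and see which one matches to that precision.

Candidate energies:
  n = 4:  E = -13.6057 × 3² / 4² = -7.65321 eV
  n = 5:  E = -13.6057 × 3² / 5² = -4.89805 eV
  n = 6:  E = -13.6057 × 3² / 6² = -3.40143 eV  ← matches
  n = 7:  E = -13.6057 × 3² / 7² = -2.49901 eV
  n = 8:  E = -13.6057 × 3² / 8² = -1.91330 eV

Checking against the measurement of -3.4 eV (2 sig figs), only n = 6 agrees:
E_6 = -3.40143 eV, which rounds to -3.4 eV ✓

Therefore n = 6.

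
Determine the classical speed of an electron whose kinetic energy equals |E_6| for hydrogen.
3.65e+05 m/s (or 0.122% of c)

The binding energy at n = 6 for hydrogen is:
E_6 = -13.6057/6² = -0.377936 eV
|E_6| = 0.377936 eV

Convert to Joules:
KE = 0.377936 eV × (1.602177 × 10⁻¹⁹ J/eV) = 6.0552e-20 J

Using KE = ½mv²:
v = √(2·KE/m_e)
v = √(2 × 6.0552e-20 J / 9.10938 × 10⁻³¹ kg)
v = 3.65e+05 m/s

This is approximately 0.122% the speed of light.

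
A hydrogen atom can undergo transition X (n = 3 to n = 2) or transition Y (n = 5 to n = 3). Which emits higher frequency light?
3 → 2

Calculate the energy for each transition:

Transition 3 → 2:
ΔE₁ = |E_2 - E_3| = |-13.6057/2² - (-13.6057/3²)|
ΔE₁ = |-3.401425000000 - (-1.511744444444)| = 1.889680556 eV

Transition 5 → 3:
ΔE₂ = |E_3 - E_5| = |-13.6057/3² - (-13.6057/5²)|
ΔE₂ = |-1.511744444444 - (-0.544228000000)| = 0.967516444 eV

Since 1.889680556 eV > 0.967516444 eV, the transition 3 → 2 emits the more energetic photon.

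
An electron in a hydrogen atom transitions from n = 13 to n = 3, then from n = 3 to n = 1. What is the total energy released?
13.525193 eV

The energy levels of hydrogen are E_n = -13.6057 / n² eV.

First transition (13 → 3):
ΔE₁ = |E_3 - E_13|
ΔE₁ = |-1.511744444444 - (-0.080507100592)| = 1.431237344 eV

Second transition (3 → 1):
ΔE₂ = |E_1 - E_3|
ΔE₂ = |-13.605700000000 - (-1.511744444444)| = 12.093955556 eV

Total energy released:
E_total = ΔE₁ + ΔE₂ = 1.431237344 + 12.093955556 = 13.525193 eV

Note: This equals the direct transition 13 → 1: 13.525193 eV ✓
Energy is conserved regardless of the path taken.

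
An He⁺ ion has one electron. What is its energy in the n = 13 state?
-0.3220 eV

For hydrogen-like ions, the energy levels scale with Z²:
E_n = -13.6057 Z² / n² eV

For He⁺ (Z = 2) at n = 13:
E_13 = -13.6057 × 2² / 13²
E_13 = -13.6057 × 4 / 169
E_13 = -54.4228 / 169
E_13 = -0.3220 eV

The energy is 4 times more negative than hydrogen at the same n due to the stronger nuclear charge.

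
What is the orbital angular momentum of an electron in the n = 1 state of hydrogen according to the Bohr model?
1.055e-34 J·s (or 1ℏ)

In the Bohr model, angular momentum is quantized:
L = nℏ

where ℏ = h/(2π) = 1.05457e-34 J·s

For n = 1:
L = 1 × 1.05457e-34 J·s
L = 1.055e-34 J·s

This can also be written as L = 1ℏ.
The angular momentum is an integer multiple of the reduced Planck constant.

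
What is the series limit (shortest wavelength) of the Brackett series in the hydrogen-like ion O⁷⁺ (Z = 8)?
22.7816 nm

The series limit corresponds to the transition from n = ∞ to n = 4.
This is the highest energy (shortest wavelength) transition in the Brackett series.

E_∞ = 0 eV
E_4 = -13.6057 × 8² / 4² = -54.422800 eV

Energy at series limit:
ΔE = E_∞ - E_4 = 0 - (-54.422800) = 54.422800 eV
λ = hc/E = 1239.84 eV·nm / 54.422800 eV = 22.7816 nm

This energy equals the ionization energy from the n = 4 state of O⁷⁺.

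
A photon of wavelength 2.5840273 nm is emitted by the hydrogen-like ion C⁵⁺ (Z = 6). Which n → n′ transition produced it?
n = 7 → n = 1

First, find the photon energy from the wavelength (hc = 1239.84 eV·nm):
E = hc/λ = 1239.84 eV·nm / 2.5840273 nm = 479.80917 eV

The energy levels of C⁵⁺ satisfy E_n = -13.6057 × 6² / n² eV, so an emission n_i → n_f releases
ΔE = 13.6057 × 6² × (1/n_f² − 1/n_i²) eV.

Setting ΔE equal to the photon energy:
1/n_f² − 1/n_i² = 479.80917 / (13.6057 × 6²) = 0.97959183

Since 1/n_i² must be positive, we need 1/n_f² > 0.97959183, i.e. n_f ≤ 1. For each allowed n_f, solve n_i = (1/n_f² − 0.97959183)^(−1/2) and check whether it is a whole number:
  n_f = 1: 1/n_i² = 1.00000000 − 0.97959183 = 0.02040817 → n_i = 7.000  → integer, n_i = 7 ✓

Only n_f = 1 gives an integer upper level, n_i = 7.

The transition is from n = 7 to n = 1 (emission).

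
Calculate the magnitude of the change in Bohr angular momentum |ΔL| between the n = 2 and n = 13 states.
1.16e-33 J·s (or 11ℏ)

In the Bohr model, L_n = nℏ where ℏ = 1.0546e-34 J·s.

L_13 = 13ℏ = 1.3710e-33 J·s
L_2 = 2ℏ = 2.1092e-34 J·s

ΔL = L_13 - L_2 = (13 - 2)ℏ = 11ℏ
ΔL = 11 × 1.0546e-34 J·s = 1.16e-33 J·s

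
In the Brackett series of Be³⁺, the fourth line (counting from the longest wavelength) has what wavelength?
121.50202 nm

The lines of a series are numbered from the longest wavelength (smallest ΔE) outward; the fourth line is the transition from n = n_f + 4 to n_f.
The Brackett series has all transitions ending at n_f = 4.

For Be³⁺ (Z = 4), the fourth line (δ-line) is the jump from n = 8 to n = 4:
E_8 = -13.6057 × 4² / 8² = -3.40142500 eV
E_4 = -13.6057 × 4² / 4² = -13.60570000 eV
ΔE = E_8 - E_4 = 10.20427500 eV

λ = hc/E = 1239.84 eV·nm / 10.20427500 eV
λ = 121.50202 nm

This is the δ-line of the Brackett series in Be³⁺.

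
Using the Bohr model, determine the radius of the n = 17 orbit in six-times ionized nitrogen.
2.18475 nm (or 21.84746 Å)

The Bohr radius formula is:
r_n = n² a₀ / Z

where a₀ = 0.05291772 nm is the Bohr radius.

For N⁶⁺ (Z = 7) at n = 17:
r_17 = 17² × 0.05291772 nm / 7
r_17 = 289 × 0.05291772 nm / 7
r_17 = 15.293221 nm / 7
r_17 = 2.18475 nm

The electron orbits at approximately 2.18475 nm from the nucleus.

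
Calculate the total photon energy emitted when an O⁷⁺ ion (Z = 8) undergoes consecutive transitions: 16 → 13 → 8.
10.20 eV

The energy levels of O⁷⁺ are E_n = -13.6057 × 8² / n² eV.

First transition (16 → 13):
ΔE₁ = |E_13 - E_16|
ΔE₁ = |-5.15245444 - (-3.40142500)| = 1.75103 eV

Second transition (13 → 8):
ΔE₂ = |E_8 - E_13|
ΔE₂ = |-13.60570000 - (-5.15245444)| = 8.45325 eV

Total energy released:
E_total = ΔE₁ + ΔE₂ = 1.75103 + 8.45325 = 10.20 eV

Note: This equals the direct transition 16 → 8: 10.20 eV ✓
Energy is conserved regardless of the path taken.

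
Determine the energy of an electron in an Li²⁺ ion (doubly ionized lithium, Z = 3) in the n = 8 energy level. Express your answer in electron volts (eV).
-1.913 eV

The energy levels of a hydrogen-like atom are given by:
E_n = -13.6057 Z² / n² eV  (with Z = 3 for Li²⁺)

For n = 8:
E_8 = -13.6057 × 3² / 8²
E_8 = -13.6057 × 9 / 64
E_8 = -1.913 eV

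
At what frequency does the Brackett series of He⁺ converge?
8.225e+14 Hz

The series limit corresponds to the transition from n = ∞ to n = 4.
This is the highest energy (shortest wavelength) transition in the Brackett series.

E_∞ = 0 eV
E_4 = -13.6057 × 2² / 4² = -3.401425 eV

Energy at series limit:
ΔE = E_∞ - E_4 = 0 - (-3.401425) = 3.401425 eV
E = 3.401425 eV × (1.602177 × 10⁻¹⁹ J/eV) = 5.44968e-19 J
f = E/h = 5.44968e-19 J / (6.62607 × 10⁻³⁴ J·s) = 8.225e+14 Hz

This energy equals the ionization energy from the n = 4 state of He⁺.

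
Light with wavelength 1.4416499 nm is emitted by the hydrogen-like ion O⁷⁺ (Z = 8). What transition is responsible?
n = 9 → n = 1

First, find the photon energy from the wavelength (hc = 1239.84 eV·nm):
E = hc/λ = 1239.84 eV·nm / 1.4416499 nm = 860.01463 eV

The energy levels of O⁷⁺ satisfy E_n = -13.6057 × 8² / n² eV, so an emission n_i → n_f releases
ΔE = 13.6057 × 8² × (1/n_f² − 1/n_i²) eV.

Setting ΔE equal to the photon energy:
1/n_f² − 1/n_i² = 860.01463 / (13.6057 × 8²) = 0.98765434

Since 1/n_i² must be positive, we need 1/n_f² > 0.98765434, i.e. n_f ≤ 1. For each allowed n_f, solve n_i = (1/n_f² − 0.98765434)^(−1/2) and check whether it is a whole number:
  n_f = 1: 1/n_i² = 1.00000000 − 0.98765434 = 0.01234566 → n_i = 9.000  → integer, n_i = 9 ✓

Only n_f = 1 gives an integer upper level, n_i = 9.

The transition is from n = 9 to n = 1 (emission).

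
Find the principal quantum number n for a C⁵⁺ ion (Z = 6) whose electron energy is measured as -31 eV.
n = 4

The exact energy levels follow E_n = -13.6057 Z² / n² eV with Z = 6.

The measured value (-31 eV) is reported to only 2 significant figures, so we must test candidate n values and see which one matches to that precision.

Candidate energies:
  n = 2:  E = -13.6057 × 6² / 2² = -122.45130 eV
  n = 3:  E = -13.6057 × 6² / 3² = -54.42280 eV
  n = 4:  E = -13.6057 × 6² / 4² = -30.61283 eV  ← matches
  n = 5:  E = -13.6057 × 6² / 5² = -19.59221 eV
  n = 6:  E = -13.6057 × 6² / 6² = -13.60570 eV

Checking against the measurement of -31 eV (2 sig figs), only n = 4 agrees:
E_4 = -30.61283 eV, which rounds to -31 eV ✓

Therefore n = 4.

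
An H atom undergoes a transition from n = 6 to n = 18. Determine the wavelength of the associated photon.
3690.62378 nm

First, find the transition energy using E_n = -13.6057 / n² eV:
E_6 = -13.6057 / 6² = -0.37793611111 eV
E_18 = -13.6057 / 18² = -0.04199290123 eV

Photon energy: |ΔE| = |E_18 - E_6| = 0.33594320988 eV

Convert to wavelength using E = hc/λ with hc = 1239.84 eV·nm:
λ = hc/E = 1239.84 eV·nm / 0.33594320988 eV
λ = 3690.62378 nm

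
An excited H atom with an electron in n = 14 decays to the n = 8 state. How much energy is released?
0.14 eV

The energy levels are E_n = -13.6057 eV / n².

Energy at n = 14: E_14 = -13.6057 / 14² = -0.06942 eV
Energy at n = 8: E_8 = -13.6057 / 8² = -0.21259 eV

For emission (electron falling to lower state), the photon energy is:
E_photon = E_14 - E_8 = |-0.06942 - (-0.21259)|
E_photon = 0.14 eV

This energy is carried away by the emitted photon.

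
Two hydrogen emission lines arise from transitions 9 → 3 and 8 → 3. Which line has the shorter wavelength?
9 → 3

Calculate the energy for each transition:

Transition 9 → 3:
ΔE₁ = |E_3 - E_9| = |-13.6057/3² - (-13.6057/9²)|
ΔE₁ = |-1.511744444 - (-0.167971605)| = 1.343773 eV

Transition 8 → 3:
ΔE₂ = |E_3 - E_8| = |-13.6057/3² - (-13.6057/8²)|
ΔE₂ = |-1.511744444 - (-0.212589063)| = 1.299155 eV

Since 1.343773 eV > 1.299155 eV, the transition 9 → 3 emits the more energetic photon.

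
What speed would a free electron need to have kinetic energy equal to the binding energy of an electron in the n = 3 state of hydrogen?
7.29231e+05 m/s (or 0.243245% of c)

The binding energy at n = 3 for hydrogen is:
E_3 = -13.6057/3² = -1.51174444 eV
|E_3| = 1.51174444 eV

Convert to Joules:
KE = 1.51174444 eV × (1.602177 × 10⁻¹⁹ J/eV) = 2.4220822e-19 J

Using KE = ½mv²:
v = √(2·KE/m_e)
v = √(2 × 2.4220822e-19 J / 9.10938 × 10⁻³¹ kg)
v = 7.29231e+05 m/s

This is approximately 0.243245% the speed of light.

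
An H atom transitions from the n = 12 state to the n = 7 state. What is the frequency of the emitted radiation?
4.43e+13 Hz

First, find the transition energy:
E_12 = -13.6057 / 12² = -0.094484 eV
E_7 = -13.6057 / 7² = -0.277667 eV
|ΔE| = |E_7 - E_12| = 0.183183 eV

Convert to Joules: E = 0.183183 eV × (1.602177 × 10⁻¹⁹ J/eV) = 2.9349e-20 J

Using E = hf:
f = E/h = 2.9349e-20 J / (6.62607 × 10⁻³⁴ J·s)
f = 4.43e+13 Hz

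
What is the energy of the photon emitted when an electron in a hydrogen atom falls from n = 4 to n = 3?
0.66139 eV

The energy levels are E_n = -13.6057 eV / n².

Energy at n = 4: E_4 = -13.6057 / 4² = -0.85035625 eV
Energy at n = 3: E_3 = -13.6057 / 3² = -1.51174444 eV

For emission (electron falling to lower state), the photon energy is:
E_photon = E_4 - E_3 = |-0.85035625 - (-1.51174444)|
E_photon = 0.66139 eV

This energy is carried away by the emitted photon.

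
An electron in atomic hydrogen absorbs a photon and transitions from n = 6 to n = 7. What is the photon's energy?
0.10 eV

The energy levels of a hydrogen-like atom are E_n = -13.6057 eV / n².

Energy at n = 6: E_6 = -13.6057 / 6² = -0.37794 eV
Energy at n = 7: E_7 = -13.6057 / 7² = -0.27767 eV

The excitation energy is the difference:
ΔE = E_7 - E_6
ΔE = -0.27767 - (-0.37794)
ΔE = 0.10 eV

Since this is positive, energy must be absorbed (photon absorption).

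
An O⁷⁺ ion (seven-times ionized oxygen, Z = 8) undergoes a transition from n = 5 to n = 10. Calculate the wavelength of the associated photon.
47.4617 nm

First, find the transition energy using E_n = -13.6057 Z² / n² eV:
E_5 = -13.6057 × 8² / 5² = -34.830592 eV
E_10 = -13.6057 × 8² / 10² = -8.707648 eV

Photon energy: |ΔE| = |E_10 - E_5| = 26.122944 eV

Convert to wavelength using E = hc/λ with hc = 1239.84 eV·nm:
λ = hc/E = 1239.84 eV·nm / 26.122944 eV
λ = 47.4617 nm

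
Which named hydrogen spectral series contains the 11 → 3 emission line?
Paschen series

The spectral series in hydrogen are named based on the final (lower) energy level:
- Lyman series: n_final = 1 (ultraviolet)
- Balmer series: n_final = 2 (visible/near-UV)
- Paschen series: n_final = 3 (infrared)
- Brackett series: n_final = 4 (infrared)
- Pfund series: n_final = 5 (far infrared)

Since this transition ends at n = 3, it belongs to the Paschen series.

For reference, this 11 → 3 line has photon energy
ΔE = 13.6057 eV × (1/3² - 1/11²) = 1.3993006428 eV,
corresponding to wavelength λ = hc/ΔE = 1239.84 eV·nm / 1.3993006428 eV = 886.042614 nm in the infrared region.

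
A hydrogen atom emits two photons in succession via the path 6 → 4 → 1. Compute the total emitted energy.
13.227764 eV

The energy levels of hydrogen are E_n = -13.6057 / n² eV.

First transition (6 → 4):
ΔE₁ = |E_4 - E_6|
ΔE₁ = |-0.850356250000 - (-0.377936111111)| = 0.472420139 eV

Second transition (4 → 1):
ΔE₂ = |E_1 - E_4|
ΔE₂ = |-13.605700000000 - (-0.850356250000)| = 12.755343750 eV

Total energy released:
E_total = ΔE₁ + ΔE₂ = 0.472420139 + 12.755343750 = 13.227764 eV

Note: This equals the direct transition 6 → 1: 13.227764 eV ✓
Energy is conserved regardless of the path taken.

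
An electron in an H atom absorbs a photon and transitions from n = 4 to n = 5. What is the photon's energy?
0.31 eV

The energy levels of a hydrogen-like atom are E_n = -13.6057 eV / n².

Energy at n = 4: E_4 = -13.6057 / 4² = -0.85036 eV
Energy at n = 5: E_5 = -13.6057 / 5² = -0.54423 eV

The excitation energy is the difference:
ΔE = E_5 - E_4
ΔE = -0.54423 - (-0.85036)
ΔE = 0.31 eV

Since this is positive, energy must be absorbed (photon absorption).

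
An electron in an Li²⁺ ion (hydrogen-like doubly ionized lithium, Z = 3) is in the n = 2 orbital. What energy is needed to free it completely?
30.61 eV

The ionization energy is the energy needed to remove the electron completely (n → ∞).

For a hydrogen-like ion with Z = 3, E_n = -13.6057 Z² / n² eV.

At n = 2: E_2 = -13.6057 × 3² / 2² = -30.61283 eV
At n = ∞: E_∞ = 0 eV

Ionization energy = E_∞ - E_2 = 0 - (-30.61283) = 30.61283 eV
Ionization energy ≈ 30.61 eV

This is also called the binding energy of the electron in state n = 2.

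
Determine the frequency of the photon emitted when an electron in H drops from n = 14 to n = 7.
5.04e+13 Hz

First, find the transition energy:
E_14 = -13.6057 / 14² = -0.069417 eV
E_7 = -13.6057 / 7² = -0.277667 eV
|ΔE| = |E_7 - E_14| = 0.208250 eV

Convert to Joules: E = 0.208250 eV × (1.602177 × 10⁻¹⁹ J/eV) = 3.3365e-20 J

Using E = hf:
f = E/h = 3.3365e-20 J / (6.62607 × 10⁻³⁴ J·s)
f = 5.04e+13 Hz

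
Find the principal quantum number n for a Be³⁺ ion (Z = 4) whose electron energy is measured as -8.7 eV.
n = 5

The exact energy levels follow E_n = -13.6057 Z² / n² eV with Z = 4.

The measured value (-8.7 eV) is reported to only 2 significant figures, so we must test candidate n values and see which one matches to that precision.

Candidate energies:
  n = 3:  E = -13.6057 × 4² / 3² = -24.187911 eV
  n = 4:  E = -13.6057 × 4² / 4² = -13.605700 eV
  n = 5:  E = -13.6057 × 4² / 5² = -8.707648 eV  ← matches
  n = 6:  E = -13.6057 × 4² / 6² = -6.046978 eV
  n = 7:  E = -13.6057 × 4² / 7² = -4.442678 eV

Checking against the measurement of -8.7 eV (2 sig figs), only n = 5 agrees:
E_5 = -8.707648 eV, which rounds to -8.7 eV ✓

Therefore n = 5.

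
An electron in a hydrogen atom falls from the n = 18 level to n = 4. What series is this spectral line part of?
Brackett series

The spectral series in hydrogen are named based on the final (lower) energy level:
- Lyman series: n_final = 1 (ultraviolet)
- Balmer series: n_final = 2 (visible/near-UV)
- Paschen series: n_final = 3 (infrared)
- Brackett series: n_final = 4 (infrared)
- Pfund series: n_final = 5 (far infrared)

Since this transition ends at n = 4, it belongs to the Brackett series.

For reference, this 18 → 4 line has photon energy
ΔE = 13.6057 eV × (1/4² - 1/18²) = 0.80836335 eV,
corresponding to wavelength λ = hc/ΔE = 1239.84 eV·nm / 0.80836335 eV = 1533.77 nm in the infrared region.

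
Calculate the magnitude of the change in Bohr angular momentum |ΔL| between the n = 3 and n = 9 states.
6.33e-34 J·s (or 6ℏ)

In the Bohr model, L_n = nℏ where ℏ = 1.0546e-34 J·s.

L_9 = 9ℏ = 9.4914e-34 J·s
L_3 = 3ℏ = 3.1638e-34 J·s

ΔL = L_9 - L_3 = (9 - 3)ℏ = 6ℏ
ΔL = 6 × 1.0546e-34 J·s = 6.33e-34 J·s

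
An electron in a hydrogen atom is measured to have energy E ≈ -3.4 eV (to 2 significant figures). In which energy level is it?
n = 2

The exact energy levels follow E_n = -13.6057 eV / n².

The measured value (-3.4 eV) is reported to only 2 significant figures, so we must test candidate n values and see which one matches to that precision.

Candidate energies:
  n = 1:  E = -13.6057/1² = -13.60570 eV
  n = 2:  E = -13.6057/2² = -3.40143 eV  ← matches
  n = 3:  E = -13.6057/3² = -1.51174 eV
  n = 4:  E = -13.6057/4² = -0.85036 eV

Checking against the measurement of -3.4 eV (2 sig figs), only n = 2 agrees:
E_2 = -3.40143 eV, which rounds to -3.4 eV ✓

Therefore n = 2.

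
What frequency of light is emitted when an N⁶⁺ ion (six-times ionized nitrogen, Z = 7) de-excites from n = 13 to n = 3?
1.70e+16 Hz

First, find the transition energy:
E_13 = -13.6057 × 7² / 13² = -3.94484793 eV
E_3 = -13.6057 × 7² / 3² = -74.07547778 eV
|ΔE| = |E_3 - E_13| = 70.13062985 eV

Convert to Joules: E = 70.13062985 eV × (1.602177 × 10⁻¹⁹ J/eV) = 1.1236e-17 J

Using E = hf:
f = E/h = 1.1236e-17 J / (6.62607 × 10⁻³⁴ J·s)
f = 1.70e+16 Hz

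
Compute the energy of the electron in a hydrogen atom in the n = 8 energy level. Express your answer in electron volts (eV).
-0.2126 eV

The energy levels of a hydrogen-like atom are given by:
E_n = -13.6057 eV / n²

For n = 8:
E_8 = -13.6057 eV / 8²
E_8 = -13.6057 eV / 64
E_8 = -0.2126 eV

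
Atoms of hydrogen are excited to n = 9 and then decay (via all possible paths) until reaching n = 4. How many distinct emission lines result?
15

The electron can occupy levels n = 4, 5, ..., 9 during de-excitation — that is m = 9 - 4 + 1 = 6 distinct levels.

The number of distinct spectral lines equals the number of ways to choose 2 of these m levels (each pair gives one possible emission transition):

Number of lines = m(m-1)/2 = 6×5/2 = 15

These correspond to all possible transitions between the 6 levels:
9 → 8, 9 → 7, 9 → 6, 9 → 5, 9 → 4, 8 → 7, 8 → 6, 8 → 5...

Each transition produces a photon with a unique energy (and thus wavelength). This count does not depend on Z.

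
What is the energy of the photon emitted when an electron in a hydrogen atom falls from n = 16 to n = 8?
0.16 eV

The energy levels are E_n = -13.6057 eV / n².

Energy at n = 16: E_16 = -13.6057 / 16² = -0.05315 eV
Energy at n = 8: E_8 = -13.6057 / 8² = -0.21259 eV

For emission (electron falling to lower state), the photon energy is:
E_photon = E_16 - E_8 = |-0.05315 - (-0.21259)|
E_photon = 0.16 eV

This energy is carried away by the emitted photon.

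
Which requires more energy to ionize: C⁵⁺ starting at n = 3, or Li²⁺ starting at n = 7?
C⁵⁺ at n = 3 (E = -54.422800 eV)

Using E_n = -13.6057 Z² / n² eV:

C⁵⁺ (Z = 6) at n = 3:
E = -13.6057 × 6² / 3² = -13.6057 × 36 / 9 = -54.422800000 eV

Li²⁺ (Z = 3) at n = 7:
E = -13.6057 × 3² / 7² = -13.6057 × 9 / 49 = -2.499006122 eV

Since -54.422800000 eV < -2.499006122 eV,
C⁵⁺ at n = 3 is more tightly bound (requires more energy to ionize).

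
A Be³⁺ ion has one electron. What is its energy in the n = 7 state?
-4.4427 eV

For hydrogen-like ions, the energy levels scale with Z²:
E_n = -13.6057 Z² / n² eV

For Be³⁺ (Z = 4) at n = 7:
E_7 = -13.6057 × 4² / 7²
E_7 = -13.6057 × 16 / 49
E_7 = -217.6912 / 49
E_7 = -4.4427 eV

The energy is 16 times more negative than hydrogen at the same n due to the stronger nuclear charge.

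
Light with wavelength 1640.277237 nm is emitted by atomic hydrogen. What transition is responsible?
n = 12 → n = 4

First, find the photon energy from the wavelength (hc = 1239.84 eV·nm):
E = hc/λ = 1239.84 eV·nm / 1640.277237 nm = 0.75587222 eV

The energy levels of hydrogen satisfy E_n = -13.6057 / n² eV, so an emission n_i → n_f releases
ΔE = 13.6057 × (1/n_f² − 1/n_i²) eV.

Setting ΔE equal to the photon energy:
1/n_f² − 1/n_i² = 0.75587222 / 13.6057 = 0.055555555

Since 1/n_i² must be positive, we need 1/n_f² > 0.055555555, i.e. n_f ≤ 4. For each allowed n_f, solve n_i = (1/n_f² − 0.055555555)^(−1/2) and check whether it is a whole number:
  n_f = 1: 1/n_i² = 1.000000000 − 0.055555555 = 0.944444445 → n_i = 1.029  (not an integer) ✗
  n_f = 2: 1/n_i² = 0.250000000 − 0.055555555 = 0.194444445 → n_i = 2.268  (not an integer) ✗
  n_f = 3: 1/n_i² = 0.111111111 − 0.055555555 = 0.055555556 → n_i = 4.243  (not an integer) ✗
  n_f = 4: 1/n_i² = 0.062500000 − 0.055555555 = 0.006944445 → n_i = 12.000  → integer, n_i = 12 ✓

Only n_f = 4 gives an integer upper level, n_i = 12.

The transition is from n = 12 to n = 4 (emission).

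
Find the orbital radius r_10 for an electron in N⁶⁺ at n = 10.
0.7560 nm (or 7.5597 Å)

The Bohr radius formula is:
r_n = n² a₀ / Z

where a₀ = 0.0529177 nm is the Bohr radius.

For N⁶⁺ (Z = 7) at n = 10:
r_10 = 10² × 0.0529177 nm / 7
r_10 = 100 × 0.0529177 nm / 7
r_10 = 5.29177 nm / 7
r_10 = 0.7560 nm

The electron orbits at approximately 0.7560 nm from the nucleus.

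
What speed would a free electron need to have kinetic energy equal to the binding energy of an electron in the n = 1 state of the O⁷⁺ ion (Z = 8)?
1.75e+07 m/s (or 5.84% of c)

The binding energy at n = 1 for O⁷⁺ is:
E_1 = -13.6057 × 8²/1² = -870.7648 eV
|E_1| = 870.7648 eV

Convert to Joules:
KE = 870.7648 eV × (1.602177 × 10⁻¹⁹ J/eV) = 1.3951e-16 J

Using KE = ½mv²:
v = √(2·KE/m_e)
v = √(2 × 1.3951e-16 J / 9.10938 × 10⁻³¹ kg)
v = 1.75e+07 m/s

This is approximately 5.84% the speed of light.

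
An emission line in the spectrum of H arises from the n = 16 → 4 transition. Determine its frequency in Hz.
1.928e+14 Hz

First, find the transition energy:
E_16 = -13.6057 / 16² = -0.0531473 eV
E_4 = -13.6057 / 4² = -0.8503563 eV
|ΔE| = |E_4 - E_16| = 0.7972090 eV

Convert to Joules: E = 0.7972090 eV × (1.602177 × 10⁻¹⁹ J/eV) = 1.27727e-19 J

Using E = hf:
f = E/h = 1.27727e-19 J / (6.62607 × 10⁻³⁴ J·s)
f = 1.928e+14 Hz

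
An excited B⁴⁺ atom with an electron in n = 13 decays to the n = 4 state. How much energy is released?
19.246229 eV

The energy levels are E_n = -13.6057 Z² eV / n².

Energy at n = 13: E_13 = -13.6057 × 5² / 13² = -2.012677515 eV
Energy at n = 4: E_4 = -13.6057 × 5² / 4² = -21.258906250 eV

For emission (electron falling to lower state), the photon energy is:
E_photon = E_13 - E_4 = |-2.012677515 - (-21.258906250)|
E_photon = 19.246229 eV

This energy is carried away by the emitted photon.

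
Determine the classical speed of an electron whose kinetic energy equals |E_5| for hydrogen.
4.37539e+05 m/s (or 0.14595% of c)

The binding energy at n = 5 for hydrogen is:
E_5 = -13.6057/5² = -0.544228000 eV
|E_5| = 0.544228000 eV

Convert to Joules:
KE = 0.544228000 eV × (1.602177 × 10⁻¹⁹ J/eV) = 8.7194958e-20 J

Using KE = ½mv²:
v = √(2·KE/m_e)
v = √(2 × 8.7194958e-20 J / 9.10938 × 10⁻³¹ kg)
v = 4.37539e+05 m/s

This is approximately 0.14595% the speed of light.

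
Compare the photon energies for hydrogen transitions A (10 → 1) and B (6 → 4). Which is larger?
10 → 1

Calculate the energy for each transition:

Transition 10 → 1:
ΔE₁ = |E_1 - E_10| = |-13.6057/1² - (-13.6057/10²)|
ΔE₁ = |-13.6057000000 - (-0.1360570000)| = 13.4696430 eV

Transition 6 → 4:
ΔE₂ = |E_4 - E_6| = |-13.6057/4² - (-13.6057/6²)|
ΔE₂ = |-0.8503562500 - (-0.3779361111)| = 0.4724201 eV

Since 13.4696430 eV > 0.4724201 eV, the transition 10 → 1 emits the more energetic photon.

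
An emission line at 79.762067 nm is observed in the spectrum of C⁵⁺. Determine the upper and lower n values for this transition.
n = 11 → n = 5

First, find the photon energy from the wavelength (hc = 1239.84 eV·nm):
E = hc/λ = 1239.84 eV·nm / 79.762067 nm = 15.544231 eV

The energy levels of C⁵⁺ satisfy E_n = -13.6057 × 6² / n² eV, so an emission n_i → n_f releases
ΔE = 13.6057 × 6² × (1/n_f² − 1/n_i²) eV.

Setting ΔE equal to the photon energy:
1/n_f² − 1/n_i² = 15.544231 / (13.6057 × 6²) = 0.031735537

Since 1/n_i² must be positive, we need 1/n_f² > 0.031735537, i.e. n_f ≤ 5. For each allowed n_f, solve n_i = (1/n_f² − 0.031735537)^(−1/2) and check whether it is a whole number:
  n_f = 1: 1/n_i² = 1.000000000 − 0.031735537 = 0.968264463 → n_i = 1.016  (not an integer) ✗
  n_f = 2: 1/n_i² = 0.250000000 − 0.031735537 = 0.218264463 → n_i = 2.140  (not an integer) ✗
  n_f = 3: 1/n_i² = 0.111111111 − 0.031735537 = 0.079375574 → n_i = 3.549  (not an integer) ✗
  n_f = 4: 1/n_i² = 0.062500000 − 0.031735537 = 0.030764463 → n_i = 5.701  (not an integer) ✗
  n_f = 5: 1/n_i² = 0.040000000 − 0.031735537 = 0.008264463 → n_i = 11.000  → integer, n_i = 11 ✓

Only n_f = 5 gives an integer upper level, n_i = 11.

The transition is from n = 11 to n = 5 (emission).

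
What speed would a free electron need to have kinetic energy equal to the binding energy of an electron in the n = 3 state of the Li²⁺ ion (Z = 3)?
2.188e+06 m/s (or 0.729735% of c)

The binding energy at n = 3 for Li²⁺ is:
E_3 = -13.6057 × 3²/3² = -13.60570000 eV
|E_3| = 13.60570000 eV

Convert to Joules:
KE = 13.60570000 eV × (1.602177 × 10⁻¹⁹ J/eV) = 2.17987e-18 J

Using KE = ½mv²:
v = √(2·KE/m_e)
v = √(2 × 2.17987e-18 J / 9.10938 × 10⁻³¹ kg)
v = 2.188e+06 m/s

This is approximately 0.729735% the speed of light.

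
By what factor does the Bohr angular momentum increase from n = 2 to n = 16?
8.00

In the Bohr model, L_n = nℏ, so the ratio is purely the ratio of quantum numbers:

L_16/L_2 = 16ℏ / 2ℏ = 16/2 = 8.00

The angular momentum scales linearly with n.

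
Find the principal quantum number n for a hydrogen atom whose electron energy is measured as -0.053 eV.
n = 16

The exact energy levels follow E_n = -13.6057 eV / n².

The measured value (-0.053 eV) is reported to only 2 significant figures, so we must test candidate n values and see which one matches to that precision.

Candidate energies:
  n = 14:  E = -13.6057/14² = -0.06942 eV
  n = 15:  E = -13.6057/15² = -0.06047 eV
  n = 16:  E = -13.6057/16² = -0.05315 eV  ← matches
  n = 17:  E = -13.6057/17² = -0.04708 eV
  n = 18:  E = -13.6057/18² = -0.04199 eV

Checking against the measurement of -0.053 eV (2 sig figs), only n = 16 agrees:
E_16 = -0.05315 eV, which rounds to -0.053 eV ✓

Therefore n = 16.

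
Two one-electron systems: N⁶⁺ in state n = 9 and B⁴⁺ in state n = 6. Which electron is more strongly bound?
B⁴⁺ at n = 6 (E = -9.44840 eV)

Using E_n = -13.6057 Z² / n² eV:

N⁶⁺ (Z = 7) at n = 9:
E = -13.6057 × 7² / 9² = -13.6057 × 49 / 81 = -8.23060864 eV

B⁴⁺ (Z = 5) at n = 6:
E = -13.6057 × 5² / 6² = -13.6057 × 25 / 36 = -9.44840278 eV

Since -9.44840278 eV < -8.23060864 eV,
B⁴⁺ at n = 6 is more tightly bound (requires more energy to ionize).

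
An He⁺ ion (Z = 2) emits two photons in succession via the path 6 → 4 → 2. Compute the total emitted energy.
12.09 eV

The energy levels of He⁺ are E_n = -13.6057 × 2² / n² eV.

First transition (6 → 4):
ΔE₁ = |E_4 - E_6|
ΔE₁ = |-3.40142500 - (-1.51174444)| = 1.88968 eV

Second transition (4 → 2):
ΔE₂ = |E_2 - E_4|
ΔE₂ = |-13.60570000 - (-3.40142500)| = 10.20428 eV

Total energy released:
E_total = ΔE₁ + ΔE₂ = 1.88968 + 10.20428 = 12.09 eV

Note: This equals the direct transition 6 → 2: 12.09 eV ✓
Energy is conserved regardless of the path taken.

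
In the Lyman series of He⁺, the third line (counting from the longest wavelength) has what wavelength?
24.300404 nm

The lines of a series are numbered from the longest wavelength (smallest ΔE) outward; the third line is the transition from n = n_f + 3 to n_f.
The Lyman series has all transitions ending at n_f = 1.

For He⁺ (Z = 2), the third line (γ-line) is the jump from n = 4 to n = 1:
E_4 = -13.6057 × 2² / 4² = -3.40142500 eV
E_1 = -13.6057 × 2² / 1² = -54.42280000 eV
ΔE = E_4 - E_1 = 51.02137500 eV

λ = hc/E = 1239.84 eV·nm / 51.02137500 eV
λ = 24.300404 nm

This is the γ-line of the Lyman series in He⁺.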